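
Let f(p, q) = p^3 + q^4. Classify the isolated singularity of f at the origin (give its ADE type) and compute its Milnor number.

The Hessian of f at 0 has rank 0. Corank 2; j^3 = p^3 is a perfect cube, so E-series; the 4-jet and mu = 6 give E_6.

Type E6, Milnor number mu = 6.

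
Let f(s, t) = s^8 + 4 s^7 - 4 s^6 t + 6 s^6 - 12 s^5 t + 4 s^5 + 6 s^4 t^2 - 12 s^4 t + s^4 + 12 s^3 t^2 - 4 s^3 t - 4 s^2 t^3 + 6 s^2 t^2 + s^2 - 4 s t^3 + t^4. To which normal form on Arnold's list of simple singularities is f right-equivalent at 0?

A_{3}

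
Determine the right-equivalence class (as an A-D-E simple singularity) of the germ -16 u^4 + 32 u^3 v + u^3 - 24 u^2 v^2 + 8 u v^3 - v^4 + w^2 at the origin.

E6

The Hessian of f at 0 is [[0, 0, 0], [0, 0, 0], [0, 0, 2]] with rank 1, so corank 2. A Groebner basis of the Jacobian ideal J(f) in C{u,v,w} is {v^4, u*v^2 - v^3/6, u^2, w}; counting standard monomials gives mu = 6. Corank 2; j^3 = u^3 is a perfect cube, so E-series; the 4-jet and mu = 6 give E_6.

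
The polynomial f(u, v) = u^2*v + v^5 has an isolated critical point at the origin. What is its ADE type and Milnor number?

Type D_6, Milnor number mu = 6.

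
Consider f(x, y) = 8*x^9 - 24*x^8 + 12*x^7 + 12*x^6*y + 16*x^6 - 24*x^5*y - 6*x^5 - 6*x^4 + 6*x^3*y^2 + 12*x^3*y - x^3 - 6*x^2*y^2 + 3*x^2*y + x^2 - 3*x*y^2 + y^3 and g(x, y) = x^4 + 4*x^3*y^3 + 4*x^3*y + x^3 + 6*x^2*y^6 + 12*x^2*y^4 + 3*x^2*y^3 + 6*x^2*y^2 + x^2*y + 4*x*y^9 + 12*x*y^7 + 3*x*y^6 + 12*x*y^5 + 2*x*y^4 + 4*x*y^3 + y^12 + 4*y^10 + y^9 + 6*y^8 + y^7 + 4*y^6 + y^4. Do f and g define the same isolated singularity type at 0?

No.

The Hessian of f at 0 has rank 1. Corank 1: A-series; mu = 2 gives A_2. The Hessian of g at 0 has rank 0. Corank 2; j^3 = x^2*(x + y) has shape L^2 M (L != M), so D-series; mu = 5 gives D_5. f is A_2 but g is D_5, hence not right-equivalent.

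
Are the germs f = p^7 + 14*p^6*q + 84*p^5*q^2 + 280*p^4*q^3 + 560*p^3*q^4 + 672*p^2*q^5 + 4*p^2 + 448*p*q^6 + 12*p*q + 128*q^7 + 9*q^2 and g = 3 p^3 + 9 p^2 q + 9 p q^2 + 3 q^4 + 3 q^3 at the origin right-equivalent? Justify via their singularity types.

No.

The Hessian of f at 0 has rank 1. Corank 1: A-series; mu = 6 gives A_6. The Hessian of g at 0 has rank 0. Corank 2; j^3 = 3*(p + q)^3 is a perfect cube, so E-series; the 4-jet and mu = 6 give E_6. f is A_6 but g is E_6, hence not right-equivalent.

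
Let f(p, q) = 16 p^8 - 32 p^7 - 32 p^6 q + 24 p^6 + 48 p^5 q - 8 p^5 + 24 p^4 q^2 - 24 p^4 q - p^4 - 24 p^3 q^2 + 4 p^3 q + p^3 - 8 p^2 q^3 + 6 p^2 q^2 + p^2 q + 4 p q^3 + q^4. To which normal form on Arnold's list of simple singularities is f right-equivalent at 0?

The Hessian of f at 0 has rank 0. Corank 2; j^3 = p^2*(p + q) has shape L^2 M (L != M), so D-series; mu = 5 gives D_5.

D5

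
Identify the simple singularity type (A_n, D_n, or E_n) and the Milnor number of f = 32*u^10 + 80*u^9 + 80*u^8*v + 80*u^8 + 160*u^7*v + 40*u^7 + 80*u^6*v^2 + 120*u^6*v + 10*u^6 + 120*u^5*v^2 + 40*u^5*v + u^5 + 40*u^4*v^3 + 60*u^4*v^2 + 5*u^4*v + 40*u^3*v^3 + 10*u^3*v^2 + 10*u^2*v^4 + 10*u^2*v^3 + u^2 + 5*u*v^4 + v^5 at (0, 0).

Type A_4, Milnor number mu = 4.

The Hessian of f at 0 is [[2, 0], [0, 0]] with rank 1, so corank 1. A Groebner basis of the Jacobian ideal J(f) in C{u,v} is {v^4, u}; counting standard monomials gives mu = 4. Corank 1: A-series; mu = 4 gives A_4.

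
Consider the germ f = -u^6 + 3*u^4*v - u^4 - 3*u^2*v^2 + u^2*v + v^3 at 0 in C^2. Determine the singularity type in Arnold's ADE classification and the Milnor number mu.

Type D_{4}, Milnor number mu = 4.

The Hessian of f at 0 is [[0, 0], [0, 0]] with rank 0, so corank 2. A Groebner basis of the Jacobian ideal J(f) in C{u,v} is {v^3, u^2 + 3*v^2, u*v}; counting standard monomials gives mu = 4. Corank 2; j^3 = v*(u^2 + v^2) splits into three distinct lines over C (the quadratic factor has nonzero discriminant), so D_4.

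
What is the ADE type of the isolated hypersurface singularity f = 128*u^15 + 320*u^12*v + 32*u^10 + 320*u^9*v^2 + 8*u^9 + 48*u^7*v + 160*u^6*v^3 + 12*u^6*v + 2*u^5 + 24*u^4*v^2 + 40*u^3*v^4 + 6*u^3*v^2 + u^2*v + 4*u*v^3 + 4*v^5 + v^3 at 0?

D4

The Hessian of f at 0 has rank 0. Corank 2; j^3 = v*(u^2 + v^2) splits into three distinct lines over C (the quadratic factor has nonzero discriminant), so D_4.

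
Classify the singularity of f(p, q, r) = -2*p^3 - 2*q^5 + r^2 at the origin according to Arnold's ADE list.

The Hessian of f at 0 is [[0, 0, 0], [0, 0, 0], [0, 0, 2]] with rank 1, so corank 2. A Groebner basis of the Jacobian ideal J(f) in C{p,q,r} is {q^4, p^2, r}; counting standard monomials gives mu = 8. Corank 2; j^3 = -2*p^3 is a perfect cube, so E-series; the 5-jet and mu = 8 give E_8.

E_{8}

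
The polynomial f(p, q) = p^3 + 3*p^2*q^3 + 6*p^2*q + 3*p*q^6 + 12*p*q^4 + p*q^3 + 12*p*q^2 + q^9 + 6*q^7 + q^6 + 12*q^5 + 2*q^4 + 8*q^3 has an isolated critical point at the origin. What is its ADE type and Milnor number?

Type E7, Milnor number mu = 7.

The Hessian of f at 0 is [[0, 0], [0, 0]] with rank 0, so corank 2. A Groebner basis of the Jacobian ideal J(f) in C{p,q} is {p^3 + 6*p^2*q + 48*p^2 + 192*p*q + 192*q^2, -6*p^2 + p*q^2 - 24*p*q - 24*q^2, 3*p^2 + 12*p*q + q^3 + 12*q^2}; counting standard monomials gives mu = 7. Corank 2; j^3 = (p + 2*q)^3 is a perfect cube, so E-series; the 4-jet and mu = 7 give E_7.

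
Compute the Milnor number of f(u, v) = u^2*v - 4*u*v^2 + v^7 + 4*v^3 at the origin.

The Hessian of f at 0 has rank 0. Corank 2; j^3 = v*(u - 2*v)^2 has shape L^2 M (L != M), so D-series; mu = 8 gives D_8.

8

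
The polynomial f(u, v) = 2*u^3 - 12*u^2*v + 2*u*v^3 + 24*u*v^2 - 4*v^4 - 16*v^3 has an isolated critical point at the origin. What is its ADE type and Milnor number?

The Hessian of f at 0 is [[0, 0], [0, 0]] with rank 0, so corank 2. A Groebner basis of the Jacobian ideal J(f) in C{u,v} is {u^3 - 6*u^2*v - 48*u^2 + 192*u*v - 192*v^2, 6*u^2 + u*v^2 - 24*u*v + 24*v^2, 3*u^2 - 12*u*v + v^3 + 12*v^2}; counting standard monomials gives mu = 7. Corank 2; j^3 = 2*(u - 2*v)^3 is a perfect cube, so E-series; the 4-jet and mu = 7 give E_7.

Type E7, Milnor number mu = 7.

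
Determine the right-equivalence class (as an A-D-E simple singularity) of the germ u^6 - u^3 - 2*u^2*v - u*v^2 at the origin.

D_{7}

The Hessian of f at 0 is [[0, 0], [0, 0]] with rank 0, so corank 2. A Groebner basis of the Jacobian ideal J(f) in C{u,v} is {u*v/6 + v^5 + v^2/6, u*v^2 + v^3, u^2 + u*v}; counting standard monomials gives mu = 7. Corank 2; j^3 = -u*(u + v)^2 has shape L^2 M (L != M), so D-series; mu = 7 gives D_7.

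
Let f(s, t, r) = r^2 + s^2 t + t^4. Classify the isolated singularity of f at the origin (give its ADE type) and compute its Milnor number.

Type D_{5}, Milnor number mu = 5.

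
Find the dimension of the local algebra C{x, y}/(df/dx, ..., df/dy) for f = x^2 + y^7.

6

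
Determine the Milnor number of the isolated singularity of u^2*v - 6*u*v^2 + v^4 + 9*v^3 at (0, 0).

The Hessian of f at 0 is [[0, 0], [0, 0]] with rank 0, so corank 2. A Groebner basis of the Jacobian ideal J(f) in C{u,v} is {u^3 + 27*u^2/4 - 243*v^2/4, u^2/4 + v^3 - 9*v^2/4, u*v - 3*v^2}; counting standard monomials gives mu = 5. Corank 2; j^3 = v*(u - 3*v)^2 has shape L^2 M (L != M), so D-series; mu = 5 gives D_5.

5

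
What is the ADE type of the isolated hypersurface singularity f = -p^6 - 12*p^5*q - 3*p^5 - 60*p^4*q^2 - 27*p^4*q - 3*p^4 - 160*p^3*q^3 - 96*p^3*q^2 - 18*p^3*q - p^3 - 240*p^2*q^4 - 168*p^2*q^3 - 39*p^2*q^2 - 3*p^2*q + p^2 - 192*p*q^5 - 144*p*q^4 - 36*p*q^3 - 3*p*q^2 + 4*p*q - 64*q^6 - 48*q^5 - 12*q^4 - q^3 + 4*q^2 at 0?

A2

The Hessian of f at 0 is [[2, 4], [4, 8]] with rank 1, so corank 1. A Groebner basis of the Jacobian ideal J(f) in C{p,q} is {q^2, p + 2*q}; counting standard monomials gives mu = 2. Corank 1: A-series; mu = 2 gives A_2.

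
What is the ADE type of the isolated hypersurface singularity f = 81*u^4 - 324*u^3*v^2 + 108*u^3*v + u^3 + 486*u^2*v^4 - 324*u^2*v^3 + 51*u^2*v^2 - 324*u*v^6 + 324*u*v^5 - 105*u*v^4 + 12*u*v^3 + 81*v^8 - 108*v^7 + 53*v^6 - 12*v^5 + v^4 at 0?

E_6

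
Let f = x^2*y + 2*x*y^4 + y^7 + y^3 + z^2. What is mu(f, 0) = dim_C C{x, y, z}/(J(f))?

The Hessian of f at 0 is [[0, 0, 0], [0, 0, 0], [0, 0, 2]] with rank 1, so corank 2. A Groebner basis of the Jacobian ideal J(f) in C{x,y,z} is {y^3, x^2 + 3*y^2, x*y, z}; counting standard monomials gives mu = 4. Corank 2; j^3 = y*(x^2 + y^2) splits into three distinct lines over C (the quadratic factor has nonzero discriminant), so D_4.

4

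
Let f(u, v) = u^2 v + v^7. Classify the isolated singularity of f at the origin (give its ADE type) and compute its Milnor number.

The Hessian of f at 0 has rank 0. Corank 2; j^3 = u^2*v has shape L^2 M (L != M), so D-series; mu = 8 gives D_8.

Type D8, Milnor number mu = 8.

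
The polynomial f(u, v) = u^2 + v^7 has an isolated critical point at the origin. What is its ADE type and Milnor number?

Type A6, Milnor number mu = 6.

The Hessian of f at 0 has rank 1. Corank 1: A-series; mu = 6 gives A_6.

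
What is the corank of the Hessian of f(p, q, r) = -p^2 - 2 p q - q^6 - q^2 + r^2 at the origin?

1

Hessian at 0 has rank 2.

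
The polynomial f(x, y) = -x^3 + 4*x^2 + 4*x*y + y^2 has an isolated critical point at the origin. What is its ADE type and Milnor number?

Type A_{2}, Milnor number mu = 2.

The Hessian of f at 0 has rank 1. Corank 1: A-series; mu = 2 gives A_2.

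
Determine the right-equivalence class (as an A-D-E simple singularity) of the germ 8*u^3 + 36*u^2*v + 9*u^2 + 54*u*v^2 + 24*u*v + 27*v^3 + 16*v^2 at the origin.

The Hessian of f at 0 is [[18, 24], [24, 32]] with rank 1, so corank 1. A Groebner basis of the Jacobian ideal J(f) in C{u,v} is {v^2, u + 4*v/3}; counting standard monomials gives mu = 2. Corank 1: A-series; mu = 2 gives A_2.

A_2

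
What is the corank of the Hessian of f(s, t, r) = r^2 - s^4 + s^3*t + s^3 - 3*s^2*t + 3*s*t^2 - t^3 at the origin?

Hessian at 0 has rank 1.

2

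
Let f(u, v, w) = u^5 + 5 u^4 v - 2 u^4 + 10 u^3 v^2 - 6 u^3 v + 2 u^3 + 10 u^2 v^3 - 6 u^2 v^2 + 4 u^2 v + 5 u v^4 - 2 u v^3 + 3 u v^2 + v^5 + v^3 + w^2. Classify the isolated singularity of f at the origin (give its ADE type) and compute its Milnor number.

Type D4, Milnor number mu = 4.

The Hessian of f at 0 has rank 1. Corank 2; j^3 = (u + v)*(2*u^2 + 2*u*v + v^2) splits into three distinct lines over C (the quadratic factor has nonzero discriminant), so D_4.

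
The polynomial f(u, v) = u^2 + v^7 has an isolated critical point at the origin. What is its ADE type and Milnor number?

Type A6, Milnor number mu = 6.

The Hessian of f at 0 is [[2, 0], [0, 0]] with rank 1, so corank 1. A Groebner basis of the Jacobian ideal J(f) in C{u,v} is {v^6, u}; counting standard monomials gives mu = 6. Corank 1: A-series; mu = 6 gives A_6.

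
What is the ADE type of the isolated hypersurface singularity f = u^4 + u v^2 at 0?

D_5

The Hessian of f at 0 has rank 0. Corank 2; j^3 = u*v^2 has shape L^2 M (L != M), so D-series; mu = 5 gives D_5.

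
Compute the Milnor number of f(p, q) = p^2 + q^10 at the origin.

9

The Hessian of f at 0 has rank 1. Corank 1: A-series; mu = 9 gives A_9.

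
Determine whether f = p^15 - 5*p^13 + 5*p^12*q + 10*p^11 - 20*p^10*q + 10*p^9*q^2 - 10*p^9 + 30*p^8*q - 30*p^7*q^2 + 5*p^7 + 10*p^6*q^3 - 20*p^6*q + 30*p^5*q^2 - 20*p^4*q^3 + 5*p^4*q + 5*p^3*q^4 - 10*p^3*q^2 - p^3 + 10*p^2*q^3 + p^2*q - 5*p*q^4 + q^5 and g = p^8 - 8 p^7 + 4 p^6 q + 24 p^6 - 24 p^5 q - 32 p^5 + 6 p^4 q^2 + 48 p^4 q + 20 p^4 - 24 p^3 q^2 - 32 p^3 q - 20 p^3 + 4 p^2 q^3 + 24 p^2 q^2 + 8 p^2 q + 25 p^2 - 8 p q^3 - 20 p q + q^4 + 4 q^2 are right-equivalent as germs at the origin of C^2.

The Hessian of f at 0 has rank 0. Corank 2; j^3 = -p^2*(p - q) has shape L^2 M (L != M), so D-series; mu = 6 gives D_6. The Hessian of g at 0 has rank 1. Corank 1: A-series; mu = 3 gives A_3. f is D_6 but g is A_3, hence not right-equivalent.

No.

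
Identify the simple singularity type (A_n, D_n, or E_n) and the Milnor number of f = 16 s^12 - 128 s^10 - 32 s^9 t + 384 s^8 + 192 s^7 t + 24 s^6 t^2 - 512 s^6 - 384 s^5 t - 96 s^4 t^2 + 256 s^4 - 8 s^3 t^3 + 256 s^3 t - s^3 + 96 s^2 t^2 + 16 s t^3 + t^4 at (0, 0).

Type E_6, Milnor number mu = 6.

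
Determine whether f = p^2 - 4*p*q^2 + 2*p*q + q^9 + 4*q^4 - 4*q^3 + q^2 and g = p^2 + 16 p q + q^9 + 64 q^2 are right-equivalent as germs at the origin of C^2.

Yes.

The Hessian of f at 0 is [[2, 2], [2, 2]] with rank 1, so corank 1. A Groebner basis of the Jacobian ideal J(f) in C{p,q} is {p^4 + 4*p^3*q + 3*p^3 + 5*p^2*q + 5*p^2/4 + 3*p*q/2 + p/8 + q/8, -p/2 + q^2 - q/2}; counting standard monomials gives mu = 8. Corank 1: A-series; mu = 8 gives A_8. The Hessian of g at 0 is [[2, 16], [16, 128]] with rank 1, so corank 1. A Groebner basis of the Jacobian ideal J(g) in C{p,q} is {q^8, p + 8*q}; counting standard monomials gives mu = 8. Corank 1: A-series; mu = 8 gives A_8. Both have type A_8, hence right-equivalent.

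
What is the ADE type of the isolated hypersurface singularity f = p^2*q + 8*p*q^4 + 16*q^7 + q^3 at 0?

D_4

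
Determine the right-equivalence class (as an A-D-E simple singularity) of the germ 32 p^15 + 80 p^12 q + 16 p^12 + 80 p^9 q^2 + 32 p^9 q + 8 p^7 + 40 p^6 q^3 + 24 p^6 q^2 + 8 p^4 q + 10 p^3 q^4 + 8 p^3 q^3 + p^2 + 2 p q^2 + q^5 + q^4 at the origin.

The Hessian of f at 0 has rank 1. Corank 1: A-series; mu = 4 gives A_4.

A4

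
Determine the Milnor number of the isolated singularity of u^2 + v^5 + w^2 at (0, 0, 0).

The Hessian of f at 0 has rank 2. Corank 1: A-series; mu = 4 gives A_4.

4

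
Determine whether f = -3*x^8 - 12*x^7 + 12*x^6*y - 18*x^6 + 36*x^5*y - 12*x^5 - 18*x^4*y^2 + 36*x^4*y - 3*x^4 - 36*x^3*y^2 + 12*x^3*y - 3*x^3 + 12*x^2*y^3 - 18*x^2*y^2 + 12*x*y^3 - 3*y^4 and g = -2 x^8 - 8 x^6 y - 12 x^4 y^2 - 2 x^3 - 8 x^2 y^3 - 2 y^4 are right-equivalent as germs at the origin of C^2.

Yes.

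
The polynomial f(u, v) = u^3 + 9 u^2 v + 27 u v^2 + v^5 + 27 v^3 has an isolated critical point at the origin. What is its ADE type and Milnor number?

The Hessian of f at 0 has rank 0. Corank 2; j^3 = (u + 3*v)^3 is a perfect cube, so E-series; the 5-jet and mu = 8 give E_8.

Type E8, Milnor number mu = 8.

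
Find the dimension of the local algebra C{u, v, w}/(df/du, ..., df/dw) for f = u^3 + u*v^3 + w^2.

7

The Hessian of f at 0 has rank 1. Corank 2; j^3 = u^3 is a perfect cube, so E-series; the 4-jet and mu = 7 give E_7.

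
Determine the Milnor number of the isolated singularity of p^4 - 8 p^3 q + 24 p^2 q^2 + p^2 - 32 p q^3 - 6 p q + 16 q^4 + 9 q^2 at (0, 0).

The Hessian of f at 0 has rank 1. Corank 1: A-series; mu = 3 gives A_3.

3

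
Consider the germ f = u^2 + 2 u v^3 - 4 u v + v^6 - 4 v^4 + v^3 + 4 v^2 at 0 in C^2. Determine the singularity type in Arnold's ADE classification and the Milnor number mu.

Type A2, Milnor number mu = 2.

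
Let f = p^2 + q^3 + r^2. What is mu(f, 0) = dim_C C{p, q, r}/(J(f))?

2

The Hessian of f at 0 is [[2, 0, 0], [0, 0, 0], [0, 0, 2]] with rank 2, so corank 1. A Groebner basis of the Jacobian ideal J(f) in C{p,q,r} is {q^2, p, r}; counting standard monomials gives mu = 2. Corank 1: A-series; mu = 2 gives A_2.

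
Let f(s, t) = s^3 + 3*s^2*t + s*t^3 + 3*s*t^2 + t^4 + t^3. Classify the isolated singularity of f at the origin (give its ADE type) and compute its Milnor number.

Type E_{7}, Milnor number mu = 7.

The Hessian of f at 0 has rank 0. Corank 2; j^3 = (s + t)^3 is a perfect cube, so E-series; the 4-jet and mu = 7 give E_7.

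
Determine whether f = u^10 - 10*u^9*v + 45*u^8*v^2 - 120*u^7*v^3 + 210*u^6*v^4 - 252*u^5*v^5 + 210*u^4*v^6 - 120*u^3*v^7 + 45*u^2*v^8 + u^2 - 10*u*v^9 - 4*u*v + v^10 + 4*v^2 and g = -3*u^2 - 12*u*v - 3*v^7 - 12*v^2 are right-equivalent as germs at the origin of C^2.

The Hessian of f at 0 is [[2, -4], [-4, 8]] with rank 1, so corank 1. A Groebner basis of the Jacobian ideal J(f) in C{u,v} is {v^9, u - 2*v}; counting standard monomials gives mu = 9. Corank 1: A-series; mu = 9 gives A_9. The Hessian of g at 0 is [[-6, -12], [-12, -24]] with rank 1, so corank 1. A Groebner basis of the Jacobian ideal J(g) in C{u,v} is {v^6, u + 2*v}; counting standard monomials gives mu = 6. Corank 1: A-series; mu = 6 gives A_6. f is A_9 but g is A_6, hence not right-equivalent.

No.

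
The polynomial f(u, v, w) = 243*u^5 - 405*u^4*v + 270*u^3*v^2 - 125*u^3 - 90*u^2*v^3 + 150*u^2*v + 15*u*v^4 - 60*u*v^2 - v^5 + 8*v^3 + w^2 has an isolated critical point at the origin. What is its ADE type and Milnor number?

The Hessian of f at 0 has rank 1. Corank 2; j^3 = -(5*u - 2*v)^3 is a perfect cube, so E-series; the 5-jet and mu = 8 give E_8.

Type E_8, Milnor number mu = 8.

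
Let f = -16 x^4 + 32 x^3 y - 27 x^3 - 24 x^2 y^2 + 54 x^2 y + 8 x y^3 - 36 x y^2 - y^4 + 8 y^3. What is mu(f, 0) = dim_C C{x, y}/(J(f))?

The Hessian of f at 0 is [[0, 0], [0, 0]] with rank 0, so corank 2. A Groebner basis of the Jacobian ideal J(f) in C{x,y} is {y^4, x*y^2 - 11*y^3/18, x^2 - 4*x*y/3 + 4*y^2/9}; counting standard monomials gives mu = 6. Corank 2; j^3 = -(3*x - 2*y)^3 is a perfect cube, so E-series; the 4-jet and mu = 6 give E_6.

6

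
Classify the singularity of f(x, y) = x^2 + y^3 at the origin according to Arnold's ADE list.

A_2

The Hessian of f at 0 has rank 1. Corank 1: A-series; mu = 2 gives A_2.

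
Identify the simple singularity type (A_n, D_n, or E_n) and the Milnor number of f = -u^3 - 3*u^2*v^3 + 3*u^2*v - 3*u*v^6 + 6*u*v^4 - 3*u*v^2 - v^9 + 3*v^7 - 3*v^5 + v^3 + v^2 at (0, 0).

The Hessian of f at 0 has rank 1. Corank 1: A-series; mu = 2 gives A_2.

Type A_{2}, Milnor number mu = 2.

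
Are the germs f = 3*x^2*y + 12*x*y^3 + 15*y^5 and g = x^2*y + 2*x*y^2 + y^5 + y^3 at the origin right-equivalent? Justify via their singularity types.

Yes.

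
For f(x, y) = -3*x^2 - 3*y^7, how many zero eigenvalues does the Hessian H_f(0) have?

1

Hessian at 0 has rank 1.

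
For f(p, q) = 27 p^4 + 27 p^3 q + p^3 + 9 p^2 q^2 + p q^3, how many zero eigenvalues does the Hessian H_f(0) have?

2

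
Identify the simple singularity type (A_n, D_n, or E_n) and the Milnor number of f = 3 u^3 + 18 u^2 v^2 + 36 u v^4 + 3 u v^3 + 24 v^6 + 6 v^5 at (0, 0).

Type E_7, Milnor number mu = 7.

The Hessian of f at 0 is [[0, 0], [0, 0]] with rank 0, so corank 2. A Groebner basis of the Jacobian ideal J(f) in C{u,v} is {-u^2/4 + v^4 - v^3/12, u^3, u^2*v + u^2/12 + v^3/36, u^2/2 + u*v^2 + v^3/6}; counting standard monomials gives mu = 7. Corank 2; j^3 = 3*u^3 is a perfect cube, so E-series; the 4-jet and mu = 7 give E_7.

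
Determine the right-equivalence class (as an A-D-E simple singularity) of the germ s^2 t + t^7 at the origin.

D8

The Hessian of f at 0 has rank 0. Corank 2; j^3 = s^2*t has shape L^2 M (L != M), so D-series; mu = 8 gives D_8.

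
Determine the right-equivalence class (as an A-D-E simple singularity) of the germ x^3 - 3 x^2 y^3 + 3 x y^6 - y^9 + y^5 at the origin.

E_8

The Hessian of f at 0 is [[0, 0], [0, 0]] with rank 0, so corank 2. A Groebner basis of the Jacobian ideal J(f) in C{x,y} is {-x^2/2 + x*y^3, y^4, x^3, x^2*y}; counting standard monomials gives mu = 8. Corank 2; j^3 = x^3 is a perfect cube, so E-series; the 5-jet and mu = 8 give E_8.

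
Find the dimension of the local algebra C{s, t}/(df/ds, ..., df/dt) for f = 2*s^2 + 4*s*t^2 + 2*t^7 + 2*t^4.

The Hessian of f at 0 has rank 1. Corank 1: A-series; mu = 6 gives A_6.

6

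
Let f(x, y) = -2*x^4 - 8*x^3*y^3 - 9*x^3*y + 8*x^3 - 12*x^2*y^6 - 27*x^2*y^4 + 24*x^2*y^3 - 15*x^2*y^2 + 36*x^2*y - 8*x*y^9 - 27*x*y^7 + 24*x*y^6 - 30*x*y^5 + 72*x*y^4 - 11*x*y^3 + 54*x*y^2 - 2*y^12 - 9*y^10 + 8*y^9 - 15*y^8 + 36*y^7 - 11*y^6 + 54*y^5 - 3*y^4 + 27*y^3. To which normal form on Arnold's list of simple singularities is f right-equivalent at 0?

The Hessian of f at 0 has rank 0. Corank 2; j^3 = (2*x + 3*y)^3 is a perfect cube, so E-series; the 4-jet and mu = 7 give E_7.

E7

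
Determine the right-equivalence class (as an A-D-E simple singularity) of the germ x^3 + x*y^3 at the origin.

The Hessian of f at 0 has rank 0. Corank 2; j^3 = x^3 is a perfect cube, so E-series; the 4-jet and mu = 7 give E_7.

E_7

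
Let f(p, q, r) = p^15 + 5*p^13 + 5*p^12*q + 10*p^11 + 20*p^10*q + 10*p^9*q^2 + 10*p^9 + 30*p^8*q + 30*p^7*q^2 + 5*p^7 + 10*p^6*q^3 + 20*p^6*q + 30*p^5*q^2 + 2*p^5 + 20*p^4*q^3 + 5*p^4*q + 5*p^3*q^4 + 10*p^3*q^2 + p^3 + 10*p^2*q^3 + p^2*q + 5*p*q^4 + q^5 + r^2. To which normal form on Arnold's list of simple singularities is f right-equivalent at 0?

The Hessian of f at 0 has rank 1. Corank 2; j^3 = p^2*(p + q) has shape L^2 M (L != M), so D-series; mu = 6 gives D_6.

D_{6}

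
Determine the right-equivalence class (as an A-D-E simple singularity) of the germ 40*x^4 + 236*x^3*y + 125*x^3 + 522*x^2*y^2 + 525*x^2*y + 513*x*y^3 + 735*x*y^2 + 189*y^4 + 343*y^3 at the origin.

The Hessian of f at 0 is [[0, 0], [0, 0]] with rank 0, so corank 2. A Groebner basis of the Jacobian ideal J(f) in C{x,y} is {1171875*x^2/4 + 1640625*x*y/2 + y^4 + 125*y^3/4 + 2296875*y^2/4, x^3 + 15225*x^2/4 + 21315*x*y/2 + 63*y^3/20 + 29841*y^2/4, x^2*y - 7125*x^2/4 - 9975*x*y/2 - 43*y^3/20 - 13965*y^2/4, 625*x^2 + x*y^2 + 1750*x*y + 22*y^3/15 + 1225*y^2}; counting standard monomials gives mu = 7. Corank 2; j^3 = (5*x + 7*y)^3 is a perfect cube, so E-series; the 4-jet and mu = 7 give E_7.

E_{7}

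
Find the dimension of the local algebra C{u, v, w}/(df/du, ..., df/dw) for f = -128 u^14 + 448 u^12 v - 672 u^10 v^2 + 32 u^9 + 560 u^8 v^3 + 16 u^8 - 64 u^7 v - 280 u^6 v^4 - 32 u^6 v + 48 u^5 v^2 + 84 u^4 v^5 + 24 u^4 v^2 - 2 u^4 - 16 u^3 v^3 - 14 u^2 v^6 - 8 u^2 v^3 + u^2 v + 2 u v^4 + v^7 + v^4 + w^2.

The Hessian of f at 0 is [[0, 0, 0], [0, 0, 0], [0, 0, 2]] with rank 1, so corank 2. A Groebner basis of the Jacobian ideal J(f) in C{u,v,w} is {u^3, u^2/4 + v^3, u*v, w}; counting standard monomials gives mu = 5. Corank 2; j^3 = u^2*v has shape L^2 M (L != M), so D-series; mu = 5 gives D_5.

5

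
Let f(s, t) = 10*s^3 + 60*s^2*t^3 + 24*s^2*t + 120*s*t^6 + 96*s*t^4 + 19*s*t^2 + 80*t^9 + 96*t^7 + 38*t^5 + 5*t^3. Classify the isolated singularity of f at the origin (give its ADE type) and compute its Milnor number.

Type D4, Milnor number mu = 4.

The Hessian of f at 0 has rank 0. Corank 2; j^3 = (s + t)*(10*s^2 + 14*s*t + 5*t^2) splits into three distinct lines over C (the quadratic factor has nonzero discriminant), so D_4.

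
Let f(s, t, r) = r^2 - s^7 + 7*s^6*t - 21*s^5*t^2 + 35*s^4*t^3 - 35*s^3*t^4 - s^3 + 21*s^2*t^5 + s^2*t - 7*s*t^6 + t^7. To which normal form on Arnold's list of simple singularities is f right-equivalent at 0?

The Hessian of f at 0 has rank 1. Corank 2; j^3 = -s^2*(s - t) has shape L^2 M (L != M), so D-series; mu = 8 gives D_8.

D_8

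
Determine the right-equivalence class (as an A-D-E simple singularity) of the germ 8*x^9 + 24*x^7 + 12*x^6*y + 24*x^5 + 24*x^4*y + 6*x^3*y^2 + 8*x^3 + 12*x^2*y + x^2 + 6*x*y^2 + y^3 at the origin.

The Hessian of f at 0 is [[2, 0], [0, 0]] with rank 1, so corank 1. A Groebner basis of the Jacobian ideal J(f) in C{x,y} is {y^2, x}; counting standard monomials gives mu = 2. Corank 1: A-series; mu = 2 gives A_2.

A2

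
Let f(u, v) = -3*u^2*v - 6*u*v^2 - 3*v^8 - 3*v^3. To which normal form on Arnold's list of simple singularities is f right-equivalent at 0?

D9

The Hessian of f at 0 is [[0, 0], [0, 0]] with rank 0, so corank 2. A Groebner basis of the Jacobian ideal J(f) in C{u,v} is {u^2/8 + v^7 - v^2/8, u^3 + v^3, u*v + v^2}; counting standard monomials gives mu = 9. Corank 2; j^3 = -3*v*(u + v)^2 has shape L^2 M (L != M), so D-series; mu = 9 gives D_9.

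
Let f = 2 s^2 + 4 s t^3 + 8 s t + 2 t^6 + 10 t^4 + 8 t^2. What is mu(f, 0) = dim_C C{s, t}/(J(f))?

3

The Hessian of f at 0 has rank 1. Corank 1: A-series; mu = 3 gives A_3.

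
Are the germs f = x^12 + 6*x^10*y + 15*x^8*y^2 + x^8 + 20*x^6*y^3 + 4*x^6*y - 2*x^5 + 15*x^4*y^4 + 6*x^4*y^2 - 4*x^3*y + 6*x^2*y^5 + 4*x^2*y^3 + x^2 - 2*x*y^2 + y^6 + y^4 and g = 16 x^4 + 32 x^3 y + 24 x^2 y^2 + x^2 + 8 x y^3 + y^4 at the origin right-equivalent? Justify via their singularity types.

No.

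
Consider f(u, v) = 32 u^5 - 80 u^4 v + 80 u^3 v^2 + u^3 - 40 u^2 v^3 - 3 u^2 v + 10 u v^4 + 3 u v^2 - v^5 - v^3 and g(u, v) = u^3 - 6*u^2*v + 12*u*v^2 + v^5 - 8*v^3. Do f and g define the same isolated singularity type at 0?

The Hessian of f at 0 has rank 0. Corank 2; j^3 = (u - v)^3 is a perfect cube, so E-series; the 5-jet and mu = 8 give E_8. The Hessian of g at 0 has rank 0. Corank 2; j^3 = (u - 2*v)^3 is a perfect cube, so E-series; the 5-jet and mu = 8 give E_8. Both have type E_8, hence right-equivalent.

Yes.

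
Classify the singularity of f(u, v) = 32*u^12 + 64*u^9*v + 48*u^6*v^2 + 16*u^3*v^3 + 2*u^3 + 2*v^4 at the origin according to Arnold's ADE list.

The Hessian of f at 0 is [[0, 0], [0, 0]] with rank 0, so corank 2. A Groebner basis of the Jacobian ideal J(f) in C{u,v} is {v^3, u^2}; counting standard monomials gives mu = 6. Corank 2; j^3 = 2*u^3 is a perfect cube, so E-series; the 4-jet and mu = 6 give E_6.

E_6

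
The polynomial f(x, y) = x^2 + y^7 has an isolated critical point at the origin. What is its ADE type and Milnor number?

Type A6, Milnor number mu = 6.

The Hessian of f at 0 is [[2, 0], [0, 0]] with rank 1, so corank 1. A Groebner basis of the Jacobian ideal J(f) in C{x,y} is {y^6, x}; counting standard monomials gives mu = 6. Corank 1: A-series; mu = 6 gives A_6.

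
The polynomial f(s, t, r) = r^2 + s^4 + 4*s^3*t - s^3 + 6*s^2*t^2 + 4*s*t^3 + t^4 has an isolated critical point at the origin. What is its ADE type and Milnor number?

Type E_6, Milnor number mu = 6.

The Hessian of f at 0 has rank 1. Corank 2; j^3 = -s^3 is a perfect cube, so E-series; the 4-jet and mu = 6 give E_6.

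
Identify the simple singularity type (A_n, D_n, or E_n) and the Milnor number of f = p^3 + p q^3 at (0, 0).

The Hessian of f at 0 has rank 0. Corank 2; j^3 = p^3 is a perfect cube, so E-series; the 4-jet and mu = 7 give E_7.

Type E_{7}, Milnor number mu = 7.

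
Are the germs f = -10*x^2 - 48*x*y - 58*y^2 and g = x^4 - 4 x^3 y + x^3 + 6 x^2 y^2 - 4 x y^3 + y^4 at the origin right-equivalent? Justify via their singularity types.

The Hessian of f at 0 is [[-20, -48], [-48, -116]] with rank 2, so corank 0. A Groebner basis of the Jacobian ideal J(f) in C{x,y} is {x, y}; counting standard monomials gives mu = 1. Corank 0: nondegenerate Morse point, so A_1. The Hessian of g at 0 is [[0, 0], [0, 0]] with rank 0, so corank 2. A Groebner basis of the Jacobian ideal J(g) in C{x,y} is {y^4, x*y^2 - y^3/3, x^2}; counting standard monomials gives mu = 6. Corank 2; j^3 = x^3 is a perfect cube, so E-series; the 4-jet and mu = 6 give E_6. f is A_1 but g is E_6, hence not right-equivalent.

No.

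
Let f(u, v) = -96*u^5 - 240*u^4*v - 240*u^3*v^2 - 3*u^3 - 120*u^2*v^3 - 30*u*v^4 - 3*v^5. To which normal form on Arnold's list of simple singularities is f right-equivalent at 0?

E8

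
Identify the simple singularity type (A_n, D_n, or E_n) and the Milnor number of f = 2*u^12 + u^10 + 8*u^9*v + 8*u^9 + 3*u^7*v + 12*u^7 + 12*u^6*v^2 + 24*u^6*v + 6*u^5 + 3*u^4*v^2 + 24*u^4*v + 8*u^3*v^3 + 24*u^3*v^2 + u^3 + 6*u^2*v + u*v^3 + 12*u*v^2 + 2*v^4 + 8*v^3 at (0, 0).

Type E_{7}, Milnor number mu = 7.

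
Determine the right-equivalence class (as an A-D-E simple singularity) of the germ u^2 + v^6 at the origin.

The Hessian of f at 0 has rank 1. Corank 1: A-series; mu = 5 gives A_5.

A_5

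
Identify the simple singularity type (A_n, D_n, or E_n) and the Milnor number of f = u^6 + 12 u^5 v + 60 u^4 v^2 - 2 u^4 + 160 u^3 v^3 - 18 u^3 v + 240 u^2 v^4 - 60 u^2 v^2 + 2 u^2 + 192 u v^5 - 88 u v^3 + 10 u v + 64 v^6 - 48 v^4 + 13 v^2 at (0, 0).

The Hessian of f at 0 has rank 2. Corank 0: nondegenerate Morse point, so A_1.

Type A_{1}, Milnor number mu = 1.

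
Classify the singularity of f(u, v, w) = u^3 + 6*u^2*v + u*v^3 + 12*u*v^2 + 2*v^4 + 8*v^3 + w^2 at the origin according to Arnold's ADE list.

E_{7}

The Hessian of f at 0 is [[0, 0, 0], [0, 0, 0], [0, 0, 2]] with rank 1, so corank 2. A Groebner basis of the Jacobian ideal J(f) in C{u,v,w} is {u^3 + 6*u^2*v + 48*u^2 + 192*u*v + 192*v^2, -6*u^2 + u*v^2 - 24*u*v - 24*v^2, 3*u^2 + 12*u*v + v^3 + 12*v^2, w}; counting standard monomials gives mu = 7. Corank 2; j^3 = (u + 2*v)^3 is a perfect cube, so E-series; the 4-jet and mu = 7 give E_7.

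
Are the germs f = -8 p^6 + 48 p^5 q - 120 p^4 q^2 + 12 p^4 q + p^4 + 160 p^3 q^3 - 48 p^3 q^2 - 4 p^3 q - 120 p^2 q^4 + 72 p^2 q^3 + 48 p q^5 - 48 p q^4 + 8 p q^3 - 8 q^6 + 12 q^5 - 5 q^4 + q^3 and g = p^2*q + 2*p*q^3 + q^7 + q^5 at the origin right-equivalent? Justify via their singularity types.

The Hessian of f at 0 is [[0, 0], [0, 0]] with rank 0, so corank 2. A Groebner basis of the Jacobian ideal J(f) in C{p,q} is {p^3 - 3*q^2/4, p^2*q - q^2/4, p*q^2, q^3}; counting standard monomials gives mu = 6. Corank 2; j^3 = q^3 is a perfect cube, so E-series; the 4-jet and mu = 6 give E_6. The Hessian of g at 0 is [[0, 0], [0, 0]] with rank 0, so corank 2. A Groebner basis of the Jacobian ideal J(g) in C{p,q} is {p^2*q^2 + p^2/7 + p*q^2/7, p^3 - p^2/7 - p*q^2/7, p*q + q^3}; counting standard monomials gives mu = 8. Corank 2; j^3 = p^2*q has shape L^2 M (L != M), so D-series; mu = 8 gives D_8. f is E_6 but g is D_8, hence not right-equivalent.

No.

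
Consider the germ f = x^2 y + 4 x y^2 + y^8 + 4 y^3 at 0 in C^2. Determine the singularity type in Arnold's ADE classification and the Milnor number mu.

The Hessian of f at 0 has rank 0. Corank 2; j^3 = y*(x + 2*y)^2 has shape L^2 M (L != M), so D-series; mu = 9 gives D_9.

Type D9, Milnor number mu = 9.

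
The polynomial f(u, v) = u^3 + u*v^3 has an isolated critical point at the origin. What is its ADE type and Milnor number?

The Hessian of f at 0 has rank 0. Corank 2; j^3 = u^3 is a perfect cube, so E-series; the 4-jet and mu = 7 give E_7.

Type E_7, Milnor number mu = 7.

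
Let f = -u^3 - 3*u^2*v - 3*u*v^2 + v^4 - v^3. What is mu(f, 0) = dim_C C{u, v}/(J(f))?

6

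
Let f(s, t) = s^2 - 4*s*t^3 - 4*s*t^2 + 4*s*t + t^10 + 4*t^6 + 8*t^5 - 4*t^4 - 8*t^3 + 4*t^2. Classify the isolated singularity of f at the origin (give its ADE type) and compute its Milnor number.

Type A_{9}, Milnor number mu = 9.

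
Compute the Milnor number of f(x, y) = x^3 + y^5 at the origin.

8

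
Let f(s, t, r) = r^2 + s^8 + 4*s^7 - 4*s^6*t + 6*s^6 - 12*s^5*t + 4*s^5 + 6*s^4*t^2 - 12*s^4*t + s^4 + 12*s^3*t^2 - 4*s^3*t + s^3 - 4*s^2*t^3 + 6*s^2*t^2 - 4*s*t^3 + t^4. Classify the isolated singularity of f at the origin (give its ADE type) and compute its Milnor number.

Type E6, Milnor number mu = 6.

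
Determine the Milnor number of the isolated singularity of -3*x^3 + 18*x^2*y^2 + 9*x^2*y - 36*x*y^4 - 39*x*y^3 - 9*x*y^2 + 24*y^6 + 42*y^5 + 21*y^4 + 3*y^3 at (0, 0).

7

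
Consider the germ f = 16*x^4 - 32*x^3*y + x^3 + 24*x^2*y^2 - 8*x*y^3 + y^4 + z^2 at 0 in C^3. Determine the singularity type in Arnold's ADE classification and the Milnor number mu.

The Hessian of f at 0 has rank 1. Corank 2; j^3 = x^3 is a perfect cube, so E-series; the 4-jet and mu = 6 give E_6.

Type E_6, Milnor number mu = 6.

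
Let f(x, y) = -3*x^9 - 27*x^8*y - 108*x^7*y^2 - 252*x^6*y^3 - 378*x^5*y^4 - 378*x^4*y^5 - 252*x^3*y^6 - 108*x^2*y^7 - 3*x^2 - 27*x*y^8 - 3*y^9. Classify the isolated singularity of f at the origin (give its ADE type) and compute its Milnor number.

Type A8, Milnor number mu = 8.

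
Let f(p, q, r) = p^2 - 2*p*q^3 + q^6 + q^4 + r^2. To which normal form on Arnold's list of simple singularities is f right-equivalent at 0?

A_{3}

The Hessian of f at 0 has rank 2. Corank 1: A-series; mu = 3 gives A_3.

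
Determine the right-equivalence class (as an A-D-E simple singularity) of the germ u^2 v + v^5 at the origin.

D_6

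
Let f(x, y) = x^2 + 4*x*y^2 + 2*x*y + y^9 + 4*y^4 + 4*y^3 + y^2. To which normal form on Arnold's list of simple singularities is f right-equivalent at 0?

The Hessian of f at 0 has rank 1. Corank 1: A-series; mu = 8 gives A_8.

A_8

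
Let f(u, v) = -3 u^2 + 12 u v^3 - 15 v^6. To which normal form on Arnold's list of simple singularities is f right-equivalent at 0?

A5

The Hessian of f at 0 has rank 1. Corank 1: A-series; mu = 5 gives A_5.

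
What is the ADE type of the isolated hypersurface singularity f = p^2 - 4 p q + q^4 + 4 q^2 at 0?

A_{3}

The Hessian of f at 0 has rank 1. Corank 1: A-series; mu = 3 gives A_3.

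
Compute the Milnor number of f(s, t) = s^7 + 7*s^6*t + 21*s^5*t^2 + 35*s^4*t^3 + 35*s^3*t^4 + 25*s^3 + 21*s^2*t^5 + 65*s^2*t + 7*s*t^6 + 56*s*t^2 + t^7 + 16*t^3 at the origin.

8

The Hessian of f at 0 is [[0, 0], [0, 0]] with rank 0, so corank 2. A Groebner basis of the Jacobian ideal J(f) in C{s,t} is {-78125*s*t/7 + t^6 - 62500*t^2/7, s*t^2 + 4*t^3/5, s^2 + 9*s*t/5 + 4*t^2/5}; counting standard monomials gives mu = 8. Corank 2; j^3 = (s + t)*(5*s + 4*t)^2 has shape L^2 M (L != M), so D-series; mu = 8 gives D_8.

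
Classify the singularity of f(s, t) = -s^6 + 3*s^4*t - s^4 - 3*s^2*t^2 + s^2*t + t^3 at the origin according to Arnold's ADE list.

D4

The Hessian of f at 0 has rank 0. Corank 2; j^3 = t*(s^2 + t^2) splits into three distinct lines over C (the quadratic factor has nonzero discriminant), so D_4.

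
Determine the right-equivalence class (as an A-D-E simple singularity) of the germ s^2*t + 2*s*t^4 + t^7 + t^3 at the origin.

The Hessian of f at 0 has rank 0. Corank 2; j^3 = t*(s^2 + t^2) splits into three distinct lines over C (the quadratic factor has nonzero discriminant), so D_4.

D4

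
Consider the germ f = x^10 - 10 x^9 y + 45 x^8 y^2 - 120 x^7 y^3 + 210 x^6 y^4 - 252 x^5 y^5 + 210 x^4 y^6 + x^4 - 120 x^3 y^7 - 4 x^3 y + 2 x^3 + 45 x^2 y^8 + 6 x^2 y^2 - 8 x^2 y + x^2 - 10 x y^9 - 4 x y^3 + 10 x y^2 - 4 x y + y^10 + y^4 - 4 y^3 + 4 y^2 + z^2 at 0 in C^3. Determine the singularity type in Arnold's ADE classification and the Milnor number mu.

Type A_{9}, Milnor number mu = 9.

The Hessian of f at 0 has rank 2. Corank 1: A-series; mu = 9 gives A_9.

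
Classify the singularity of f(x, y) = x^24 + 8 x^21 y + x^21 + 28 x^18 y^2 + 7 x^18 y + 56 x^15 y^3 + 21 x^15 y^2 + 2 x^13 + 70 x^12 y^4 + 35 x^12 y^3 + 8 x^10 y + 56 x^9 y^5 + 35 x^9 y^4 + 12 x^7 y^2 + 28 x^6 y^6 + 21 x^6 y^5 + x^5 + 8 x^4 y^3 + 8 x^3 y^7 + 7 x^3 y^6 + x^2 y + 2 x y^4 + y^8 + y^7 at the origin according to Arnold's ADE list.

D_{9}

The Hessian of f at 0 is [[0, 0], [0, 0]] with rank 0, so corank 2. A Groebner basis of the Jacobian ideal J(f) in C{x,y} is {x^2*y^2, 8*x^2*y + x^2 + x*y^3, x*y + y^4, x^3}; counting standard monomials gives mu = 9. Corank 2; j^3 = x^2*y has shape L^2 M (L != M), so D-series; mu = 9 gives D_9.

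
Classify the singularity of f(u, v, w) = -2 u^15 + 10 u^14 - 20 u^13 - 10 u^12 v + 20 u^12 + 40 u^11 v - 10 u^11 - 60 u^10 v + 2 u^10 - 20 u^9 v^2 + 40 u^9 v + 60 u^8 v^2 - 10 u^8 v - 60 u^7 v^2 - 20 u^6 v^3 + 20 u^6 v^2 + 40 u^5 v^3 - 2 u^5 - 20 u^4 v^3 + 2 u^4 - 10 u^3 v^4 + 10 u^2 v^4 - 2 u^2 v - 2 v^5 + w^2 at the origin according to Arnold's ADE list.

The Hessian of f at 0 has rank 1. Corank 2; j^3 = -2*u^2*v has shape L^2 M (L != M), so D-series; mu = 6 gives D_6.

D_6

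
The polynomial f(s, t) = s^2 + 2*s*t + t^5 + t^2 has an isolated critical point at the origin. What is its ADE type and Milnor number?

Type A4, Milnor number mu = 4.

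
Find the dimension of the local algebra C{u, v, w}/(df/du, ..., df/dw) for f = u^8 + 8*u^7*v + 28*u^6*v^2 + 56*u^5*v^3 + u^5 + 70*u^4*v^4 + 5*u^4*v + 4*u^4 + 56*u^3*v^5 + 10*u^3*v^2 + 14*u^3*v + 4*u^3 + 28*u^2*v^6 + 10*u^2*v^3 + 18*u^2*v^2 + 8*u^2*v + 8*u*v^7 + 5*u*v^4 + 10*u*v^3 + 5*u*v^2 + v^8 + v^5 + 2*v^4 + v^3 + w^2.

The Hessian of f at 0 is [[0, 0, 0], [0, 0, 0], [0, 0, 2]] with rank 1, so corank 2. A Groebner basis of the Jacobian ideal J(f) in C{u,v,w} is {u^2*v^2 - 451*u^2*v/4 - 128*u^2 - 319*u*v^2/2 - 387*u*v/2 - 239*v^3/4 - 259*v^2/4, 1159*u^2*v/8 + 160*u^2 + u*v^3 + 807*u*v^2/4 + 967*u*v/4 + 599*v^3/8 + 647*v^2/8, -177*u^2*v - 192*u^2 - 242*u*v^2 - 290*u*v + v^4 - 89*v^3 - 97*v^2, u^3 + 3*u^2*v + 2*u^2 + 3*u*v^2 + 3*u*v + v^3 + v^2, w}; counting standard monomials gives mu = 9. Corank 2; j^3 = (u + v)*(2*u + v)^2 has shape L^2 M (L != M), so D-series; mu = 9 gives D_9.

9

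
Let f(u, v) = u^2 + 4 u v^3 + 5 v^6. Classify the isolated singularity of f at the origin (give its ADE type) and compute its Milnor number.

Type A_{5}, Milnor number mu = 5.

The Hessian of f at 0 is [[2, 0], [0, 0]] with rank 1, so corank 1. A Groebner basis of the Jacobian ideal J(f) in C{u,v} is {u*v^2, u/2 + v^3, u^2}; counting standard monomials gives mu = 5. Corank 1: A-series; mu = 5 gives A_5.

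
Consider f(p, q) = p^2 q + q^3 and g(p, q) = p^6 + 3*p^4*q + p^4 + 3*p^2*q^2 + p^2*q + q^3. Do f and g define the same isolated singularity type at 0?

Yes.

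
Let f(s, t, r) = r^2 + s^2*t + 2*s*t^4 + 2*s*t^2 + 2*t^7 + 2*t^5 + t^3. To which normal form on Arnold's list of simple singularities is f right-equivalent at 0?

D_8

The Hessian of f at 0 is [[0, 0, 0], [0, 0, 0], [0, 0, 2]] with rank 1, so corank 2. A Groebner basis of the Jacobian ideal J(f) in C{s,t,r} is {-s^2/6 + s*t^3 - 4*s*t/3 - 7*t^2/6, s*t + t^4 + t^2, s^3 - 3*s*t^2 - 2*t^3, s^2*t + 2*s*t^2 + t^3, r}; counting standard monomials gives mu = 8. Corank 2; j^3 = t*(s + t)^2 has shape L^2 M (L != M), so D-series; mu = 8 gives D_8.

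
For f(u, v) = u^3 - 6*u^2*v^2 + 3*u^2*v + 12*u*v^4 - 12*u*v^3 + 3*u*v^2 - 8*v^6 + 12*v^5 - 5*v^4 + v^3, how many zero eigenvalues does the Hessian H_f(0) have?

The Hessian at 0 is [[0, 0], [0, 0]] of rank 0; hence corank 2.

2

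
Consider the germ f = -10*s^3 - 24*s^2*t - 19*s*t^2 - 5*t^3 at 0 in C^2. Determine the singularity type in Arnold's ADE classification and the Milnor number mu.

Type D4, Milnor number mu = 4.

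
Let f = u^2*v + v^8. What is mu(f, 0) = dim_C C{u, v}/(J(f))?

9

The Hessian of f at 0 has rank 0. Corank 2; j^3 = u^2*v has shape L^2 M (L != M), so D-series; mu = 9 gives D_9.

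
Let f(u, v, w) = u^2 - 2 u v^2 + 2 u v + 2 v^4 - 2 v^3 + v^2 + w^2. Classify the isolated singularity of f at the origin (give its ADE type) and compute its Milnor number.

Type A_3, Milnor number mu = 3.

The Hessian of f at 0 has rank 2. Corank 1: A-series; mu = 3 gives A_3.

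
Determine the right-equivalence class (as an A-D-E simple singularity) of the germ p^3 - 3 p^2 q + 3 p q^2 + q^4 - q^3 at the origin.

The Hessian of f at 0 is [[0, 0], [0, 0]] with rank 0, so corank 2. A Groebner basis of the Jacobian ideal J(f) in C{p,q} is {q^3, p^2 - 2*p*q + q^2}; counting standard monomials gives mu = 6. Corank 2; j^3 = (p - q)^3 is a perfect cube, so E-series; the 4-jet and mu = 6 give E_6.

E_6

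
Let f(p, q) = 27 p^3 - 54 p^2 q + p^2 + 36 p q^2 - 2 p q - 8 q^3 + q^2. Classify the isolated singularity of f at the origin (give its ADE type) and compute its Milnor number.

Type A_2, Milnor number mu = 2.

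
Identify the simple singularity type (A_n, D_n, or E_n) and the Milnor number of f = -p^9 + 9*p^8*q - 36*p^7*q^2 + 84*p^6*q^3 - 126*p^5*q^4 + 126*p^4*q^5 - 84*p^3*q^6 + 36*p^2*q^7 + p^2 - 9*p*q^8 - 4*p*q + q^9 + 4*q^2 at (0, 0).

Type A_8, Milnor number mu = 8.

The Hessian of f at 0 is [[2, -4], [-4, 8]] with rank 1, so corank 1. A Groebner basis of the Jacobian ideal J(f) in C{p,q} is {q^8, p - 2*q}; counting standard monomials gives mu = 8. Corank 1: A-series; mu = 8 gives A_8.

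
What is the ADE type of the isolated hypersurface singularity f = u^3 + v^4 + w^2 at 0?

E_{6}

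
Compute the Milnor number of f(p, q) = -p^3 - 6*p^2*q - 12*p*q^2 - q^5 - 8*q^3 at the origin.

8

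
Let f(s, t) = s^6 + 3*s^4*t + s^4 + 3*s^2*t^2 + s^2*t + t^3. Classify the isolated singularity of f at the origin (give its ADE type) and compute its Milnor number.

The Hessian of f at 0 is [[0, 0], [0, 0]] with rank 0, so corank 2. A Groebner basis of the Jacobian ideal J(f) in C{s,t} is {t^3, s^2 + 3*t^2, s*t}; counting standard monomials gives mu = 4. Corank 2; j^3 = t*(s^2 + t^2) splits into three distinct lines over C (the quadratic factor has nonzero discriminant), so D_4.

Type D_{4}, Milnor number mu = 4.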